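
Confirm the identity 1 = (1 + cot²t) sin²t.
RHS = csc²t · sin²t = (1/sin²t) · sin²t = 1 = LHS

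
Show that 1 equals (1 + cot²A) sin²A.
RHS = csc²A · sin²A = (1/sin²A) · sin²A = 1 = LHS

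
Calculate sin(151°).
sin(151°) = 0.4848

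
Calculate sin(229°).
sin(229°) = -0.7547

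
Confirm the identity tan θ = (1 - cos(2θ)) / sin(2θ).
RHS = 2sin²θ / (2 sin θ cos θ) = sin θ/cos θ = tan θ = LHS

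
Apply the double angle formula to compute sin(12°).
sin(12°) = 2 sin 6° cos 6° = 0.2079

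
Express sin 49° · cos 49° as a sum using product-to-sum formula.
sin 49° cos 49° = (1/2)[sin(49°+49°) + sin(49°-49°)]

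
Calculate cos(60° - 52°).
cos(60° - 52°) = cos 60° cos 52° + sin 60° sin 52° = 0.9903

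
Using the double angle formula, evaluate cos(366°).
cos(366°) = cos²183° - sin²183° = 0.9945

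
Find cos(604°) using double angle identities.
cos(604°) = cos²302° - sin²302° = -0.4384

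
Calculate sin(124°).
sin(124°) = 0.829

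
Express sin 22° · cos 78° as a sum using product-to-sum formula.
sin 22° cos 78° = (1/2)[sin(22°+78°) + sin(22°-78°)]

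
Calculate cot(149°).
cot(149°) = -1.664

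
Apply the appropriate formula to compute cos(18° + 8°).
cos(18° + 8°) = cos 18° cos 8° - sin 18° sin 8° = 0.8988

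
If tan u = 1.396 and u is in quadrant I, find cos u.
cos u = 0.5823 (using tan²u + 1 = sec²u)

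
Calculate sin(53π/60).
sin(53π/60) = 0.3584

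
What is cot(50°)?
cot(50°) = 0.8391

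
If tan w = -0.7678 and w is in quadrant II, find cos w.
cos w = -0.7932 (using tan²w + 1 = sec²w)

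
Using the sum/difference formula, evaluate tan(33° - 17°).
tan(33° - 17°) = (tan 33° - tan 17°)/(1 + tan 33° tan 17°) = 0.2867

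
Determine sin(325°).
sin(325°) = -0.5736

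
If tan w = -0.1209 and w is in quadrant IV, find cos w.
cos w = 0.9928 (using tan²w + 1 = sec²w)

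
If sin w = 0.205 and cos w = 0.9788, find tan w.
tan w = sin w / cos w = 0.2094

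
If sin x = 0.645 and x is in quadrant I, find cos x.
cos x = 0.7642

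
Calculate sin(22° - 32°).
sin(22° - 32°) = sin 22° cos 32° - cos 22° sin 32° = -0.1736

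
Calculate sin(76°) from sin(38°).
sin(76°) = 2 sin 38° cos 38° = 0.9703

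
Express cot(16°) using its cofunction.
cot(16°) = tan(90° - 16°) = tan(74°)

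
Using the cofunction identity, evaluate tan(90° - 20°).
tan(90° - 20°) = cot(20°) = 2.747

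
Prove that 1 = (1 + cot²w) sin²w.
RHS = csc²w · sin²w = (1/sin²w) · sin²w = 1 = LHS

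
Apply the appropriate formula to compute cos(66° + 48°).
cos(66° + 48°) = cos 66° cos 48° - sin 66° sin 48° = -0.4067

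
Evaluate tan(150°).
tan(150°) = -√3/3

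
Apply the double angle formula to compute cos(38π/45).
cos(38π/45) = cos²19π/45 - sin²19π/45 = -0.8829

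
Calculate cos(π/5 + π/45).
cos(π/5 + π/45) = cos π/5 cos π/45 - sin π/5 sin π/45 = 0.766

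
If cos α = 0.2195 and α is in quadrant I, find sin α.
sin α = 0.9756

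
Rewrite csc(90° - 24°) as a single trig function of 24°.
csc(90° - 24°) = sec(24°)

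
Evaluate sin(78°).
sin(78°) = 0.9781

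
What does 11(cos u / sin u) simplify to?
11(cos u / sin u) = 11(cot u) (using Quotient identity)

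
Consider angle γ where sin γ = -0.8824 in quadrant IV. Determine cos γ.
cos γ = √(1 - sin²γ) = 0.4705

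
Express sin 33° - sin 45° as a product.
sin 33° - sin 45° = 2 cos(39°) sin(-6°)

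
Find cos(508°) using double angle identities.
cos(508°) = cos²254° - sin²254° = -0.848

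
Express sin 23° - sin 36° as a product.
sin 23° - sin 36° = 2 cos(29.5°) sin(-6.5°)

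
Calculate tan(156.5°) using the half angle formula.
tan(156.5°) = sin 313° / (1 + cos 313°) = -0.4348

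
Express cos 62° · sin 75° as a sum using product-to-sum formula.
cos 62° sin 75° = (1/2)[sin(62°+75°) - sin(62°-75°)]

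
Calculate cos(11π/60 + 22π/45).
cos(11π/60 + 22π/45) = cos 11π/60 cos 22π/45 - sin 11π/60 sin 22π/45 = -0.515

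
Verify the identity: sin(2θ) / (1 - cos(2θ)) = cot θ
LHS = 2 sin θ cos θ / (2sin²θ) = cos θ/sin θ = cot θ = RHS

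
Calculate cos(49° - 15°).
cos(49° - 15°) = cos 49° cos 15° + sin 49° sin 15° = 0.829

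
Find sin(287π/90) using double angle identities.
sin(287π/90) = 2 sin 287π/180 cos 287π/180 = -0.5592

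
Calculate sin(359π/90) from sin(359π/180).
sin(359π/90) = 2 sin 359π/180 cos 359π/180 = -0.0349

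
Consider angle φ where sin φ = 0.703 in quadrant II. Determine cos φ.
cos φ = ±√(1 - sin²φ) = -0.7112 (negative in QII)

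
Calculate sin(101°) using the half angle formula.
sin(101°) = √((1 - cos 202°)/2) = 0.9816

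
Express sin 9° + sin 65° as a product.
sin 9° + sin 65° = 2 sin(37°) cos(-28°)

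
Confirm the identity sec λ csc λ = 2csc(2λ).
RHS = 2/sin(2λ) = 2/(2 sin λ cos λ) = 1/(sin λ cos λ) = (1/cos λ)(1/sin λ) = sec λ csc λ = LHS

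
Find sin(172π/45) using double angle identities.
sin(172π/45) = 2 sin 86π/45 cos 86π/45 = -0.5299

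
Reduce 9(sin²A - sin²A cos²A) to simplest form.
9(sin²A - sin²A cos²A) = 9(sin⁴A) (using Factoring)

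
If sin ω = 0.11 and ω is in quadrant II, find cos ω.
cos ω = -0.9939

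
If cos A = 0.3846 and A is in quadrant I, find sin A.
sin A = 0.9231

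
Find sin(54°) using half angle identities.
sin(54°) = √((1 - cos 108°)/2) = 0.809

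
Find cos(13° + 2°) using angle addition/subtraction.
cos(13° + 2°) = cos 13° cos 2° - sin 13° sin 2° = (√6+√2)/4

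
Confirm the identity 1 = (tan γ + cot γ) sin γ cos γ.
RHS = (sin γ/cos γ + cos γ/sin γ) sin γ cos γ = ((sin²γ + cos²γ)/(sin γ cos γ)) · sin γ cos γ = sin²γ + cos²γ = 1 = LHS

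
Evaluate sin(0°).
sin(0°) = 0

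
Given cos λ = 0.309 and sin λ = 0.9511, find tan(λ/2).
tan(λ/2) = sin λ / (1 + cos λ) = 0.7266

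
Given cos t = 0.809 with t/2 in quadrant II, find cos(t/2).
cos(t/2) = ±√((1 + cos t)/2); negative since t/2 ∈ QII, so cos(t/2) = -0.9511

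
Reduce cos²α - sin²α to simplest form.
cos²α - sin²α = cos(2α) (using Double angle)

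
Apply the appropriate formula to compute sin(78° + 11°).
sin(78° + 11°) = sin 78° cos 11° + cos 78° sin 11° = 0.9998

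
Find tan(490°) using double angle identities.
tan(490°) = 2 tan 245° / (1 - tan²245°) = -1.192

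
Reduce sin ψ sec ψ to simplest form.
sin ψ sec ψ = tan ψ (using Reciprocal + quotient)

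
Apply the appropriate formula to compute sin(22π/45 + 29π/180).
sin(22π/45 + 29π/180) = sin 22π/45 cos 29π/180 + cos 22π/45 sin 29π/180 = 0.891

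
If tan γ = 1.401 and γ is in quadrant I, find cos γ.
cos γ = 0.581 (using tan²γ + 1 = sec²γ)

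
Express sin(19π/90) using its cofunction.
sin(19π/90) = cos(π/2 - 19π/90) = cos(13π/45)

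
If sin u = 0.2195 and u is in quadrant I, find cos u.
cos u = 0.9756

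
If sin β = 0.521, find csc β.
csc β = 1/sin β = 1.919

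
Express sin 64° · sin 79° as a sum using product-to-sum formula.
sin 64° sin 79° = (1/2)[cos(64°-79°) - cos(64°+79°)]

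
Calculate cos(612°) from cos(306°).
cos(612°) = cos²306° - sin²306° = -0.309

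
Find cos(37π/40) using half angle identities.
cos(37π/40) = -√((1 + cos 37π/20)/2) = -0.9724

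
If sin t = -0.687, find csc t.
csc t = 1/sin t = -1.456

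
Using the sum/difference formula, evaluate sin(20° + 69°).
sin(20° + 69°) = sin 20° cos 69° + cos 20° sin 69° = 0.9998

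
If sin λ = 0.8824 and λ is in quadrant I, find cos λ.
cos λ = 0.4705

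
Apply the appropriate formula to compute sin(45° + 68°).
sin(45° + 68°) = sin 45° cos 68° + cos 45° sin 68° = 0.9205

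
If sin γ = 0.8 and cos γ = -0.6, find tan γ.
tan γ = sin γ / cos γ = -1.333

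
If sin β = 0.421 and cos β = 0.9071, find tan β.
tan β = sin β / cos β = 0.4641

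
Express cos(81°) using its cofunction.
cos(81°) = sin(90° - 81°) = sin(9°)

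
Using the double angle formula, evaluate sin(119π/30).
sin(119π/30) = 2 sin 119π/60 cos 119π/60 = -0.1045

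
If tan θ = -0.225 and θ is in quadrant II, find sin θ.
sin θ = 0.2195 (using tan²θ + 1 = sec²θ)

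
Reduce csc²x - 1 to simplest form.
csc²x - 1 = cot²x (using Pythagorean identity)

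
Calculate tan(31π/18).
tan(31π/18) = -1.192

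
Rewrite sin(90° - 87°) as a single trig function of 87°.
sin(90° - 87°) = cos(87°)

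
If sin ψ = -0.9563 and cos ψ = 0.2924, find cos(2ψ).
cos(2ψ) = cos²ψ - sin²ψ = -0.829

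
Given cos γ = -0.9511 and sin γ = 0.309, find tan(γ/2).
tan(γ/2) = sin γ / (1 + cos γ) = 6.319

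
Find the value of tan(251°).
tan(251°) = 2.904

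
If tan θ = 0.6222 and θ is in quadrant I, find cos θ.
cos θ = 0.8491 (using tan²θ + 1 = sec²θ)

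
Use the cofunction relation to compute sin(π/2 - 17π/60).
sin(π/2 - 17π/60) = cos(17π/60) = 0.6293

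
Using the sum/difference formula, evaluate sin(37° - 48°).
sin(37° - 48°) = sin 37° cos 48° - cos 37° sin 48° = -0.1908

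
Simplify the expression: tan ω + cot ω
tan ω + cot ω = sec ω csc ω (using Quotient identities)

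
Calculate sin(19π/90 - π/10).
sin(19π/90 - π/10) = sin 19π/90 cos π/10 - cos 19π/90 sin π/10 = 0.342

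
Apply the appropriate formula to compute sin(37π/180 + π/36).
sin(37π/180 + π/36) = sin 37π/180 cos π/36 + cos 37π/180 sin π/36 = 0.6691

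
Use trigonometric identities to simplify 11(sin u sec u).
11(sin u sec u) = 11(tan u) (using Reciprocal + quotient)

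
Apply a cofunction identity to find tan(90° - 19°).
tan(90° - 19°) = cot(19°) = 2.904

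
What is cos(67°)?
cos(67°) = 0.3907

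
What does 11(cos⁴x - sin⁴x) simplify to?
11(cos⁴x - sin⁴x) = 11(cos(2x)) (using Factoring + double angle)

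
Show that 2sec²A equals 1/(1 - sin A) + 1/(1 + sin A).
RHS = [(1 + sin A) + (1 - sin A)] / [(1 - sin A)(1 + sin A)] = 2/(1 - sin²A) = 2/cos²A = 2sec²A = LHS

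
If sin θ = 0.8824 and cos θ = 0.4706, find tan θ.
tan θ = sin θ / cos θ = 1.875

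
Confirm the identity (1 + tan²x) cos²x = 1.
LHS = sec²x · cos²x = (1/cos²x) · cos²x = 1 = RHS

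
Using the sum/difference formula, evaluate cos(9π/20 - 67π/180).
cos(9π/20 - 67π/180) = cos 9π/20 cos 67π/180 + sin 9π/20 sin 67π/180 = 0.9703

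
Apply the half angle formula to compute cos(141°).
cos(141°) = -√((1 + cos 282°)/2) = -0.7771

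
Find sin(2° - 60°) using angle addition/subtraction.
sin(2° - 60°) = sin 2° cos 60° - cos 2° sin 60° = -0.848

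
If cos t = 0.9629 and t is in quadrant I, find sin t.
sin t = 0.2699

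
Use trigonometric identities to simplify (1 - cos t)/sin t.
(1 - cos t)/sin t = tan(t/2) (using Half angle)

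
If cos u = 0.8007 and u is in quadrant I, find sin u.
sin u = 0.5991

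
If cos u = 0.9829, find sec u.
sec u = 1/cos u = 1.017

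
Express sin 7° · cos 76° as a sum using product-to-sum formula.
sin 7° cos 76° = (1/2)[sin(7°+76°) + sin(7°-76°)]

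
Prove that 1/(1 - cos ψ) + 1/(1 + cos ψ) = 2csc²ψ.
LHS = [(1 + cos ψ) + (1 - cos ψ)] / [(1 - cos ψ)(1 + cos ψ)] = 2/(1 - cos²ψ) = 2/sin²ψ = 2csc²ψ = RHS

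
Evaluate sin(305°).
sin(305°) = -0.8192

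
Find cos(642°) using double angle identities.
cos(642°) = cos²321° - sin²321° = 0.2079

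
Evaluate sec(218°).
sec(218°) = -1.269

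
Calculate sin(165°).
sin(165°) = (√6-√2)/4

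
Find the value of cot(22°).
cot(22°) = 2.475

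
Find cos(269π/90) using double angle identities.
cos(269π/90) = cos²269π/180 - sin²269π/180 = -0.9994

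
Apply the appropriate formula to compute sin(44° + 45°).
sin(44° + 45°) = sin 44° cos 45° + cos 44° sin 45° = 0.9998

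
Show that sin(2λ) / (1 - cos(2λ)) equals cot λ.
LHS = 2 sin λ cos λ / (2sin²λ) = cos λ/sin λ = cot λ = RHS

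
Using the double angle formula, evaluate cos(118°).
cos(118°) = cos²59° - sin²59° = -0.4695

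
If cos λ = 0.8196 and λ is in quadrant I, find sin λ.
sin λ = 0.5729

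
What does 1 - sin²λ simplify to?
1 - sin²λ = cos²λ (using Pythagorean identity)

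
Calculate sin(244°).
sin(244°) = -0.8988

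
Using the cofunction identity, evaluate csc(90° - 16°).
csc(90° - 16°) = sec(16°) = 1.04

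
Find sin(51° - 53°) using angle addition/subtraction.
sin(51° - 53°) = sin 51° cos 53° - cos 51° sin 53° = -0.0349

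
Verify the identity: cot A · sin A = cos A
LHS = (cos A/sin A) · sin A = cos A = RHS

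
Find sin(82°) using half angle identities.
sin(82°) = √((1 - cos 164°)/2) = 0.9903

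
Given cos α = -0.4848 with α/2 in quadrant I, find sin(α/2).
sin(α/2) = ±√((1 - cos α)/2); positive since α/2 ∈ QI, so sin(α/2) = 0.8616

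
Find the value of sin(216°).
sin(216°) = -0.5878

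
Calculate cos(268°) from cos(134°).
cos(268°) = cos²134° - sin²134° = -0.0349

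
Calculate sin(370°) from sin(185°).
sin(370°) = 2 sin 185° cos 185° = 0.1736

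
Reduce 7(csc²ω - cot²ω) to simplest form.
7(csc²ω - cot²ω) = 7 (using Pythagorean identity)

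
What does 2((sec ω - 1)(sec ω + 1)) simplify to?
2((sec ω - 1)(sec ω + 1)) = 2(tan²ω) (using Diff. of squares)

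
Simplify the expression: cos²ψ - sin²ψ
cos²ψ - sin²ψ = cos(2ψ) (using Double angle)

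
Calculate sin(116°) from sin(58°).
sin(116°) = 2 sin 58° cos 58° = 0.8988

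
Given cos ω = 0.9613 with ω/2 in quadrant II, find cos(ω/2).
cos(ω/2) = ±√((1 + cos ω)/2); negative since ω/2 ∈ QII, so cos(ω/2) = -0.9903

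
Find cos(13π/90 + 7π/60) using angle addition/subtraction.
cos(13π/90 + 7π/60) = cos 13π/90 cos 7π/60 - sin 13π/90 sin 7π/60 = 0.682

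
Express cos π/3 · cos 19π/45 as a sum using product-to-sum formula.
cos π/3 cos 19π/45 = (1/2)[cos(π/3-19π/45) + cos(π/3+19π/45)]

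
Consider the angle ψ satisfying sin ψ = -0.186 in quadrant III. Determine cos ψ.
cos ψ = ±√(1 - sin²ψ) = -0.9825 (negative in QIII)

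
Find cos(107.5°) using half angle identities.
cos(107.5°) = -√((1 + cos 215°)/2) = -0.3007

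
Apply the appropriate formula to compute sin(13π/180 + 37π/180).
sin(13π/180 + 37π/180) = sin 13π/180 cos 37π/180 + cos 13π/180 sin 37π/180 = 0.766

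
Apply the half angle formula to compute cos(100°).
cos(100°) = -√((1 + cos 200°)/2) = -0.1736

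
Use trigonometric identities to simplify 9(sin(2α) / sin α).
9(sin(2α) / sin α) = 9(2 cos α) (using Double angle)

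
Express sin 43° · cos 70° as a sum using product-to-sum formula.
sin 43° cos 70° = (1/2)[sin(43°+70°) + sin(43°-70°)]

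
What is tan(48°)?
tan(48°) = 1.111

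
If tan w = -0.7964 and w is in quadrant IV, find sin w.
sin w = -0.623 (using tan²w + 1 = sec²w)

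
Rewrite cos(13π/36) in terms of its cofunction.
cos(13π/36) = sin(π/2 - 13π/36) = sin(5π/36)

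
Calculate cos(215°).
cos(215°) = -0.8192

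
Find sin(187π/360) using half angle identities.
sin(187π/360) = √((1 - cos 187π/180)/2) = 0.9981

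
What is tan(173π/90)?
tan(173π/90) = -0.2493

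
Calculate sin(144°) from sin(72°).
sin(144°) = 2 sin 72° cos 72° = 0.5878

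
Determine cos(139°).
cos(139°) = -0.7547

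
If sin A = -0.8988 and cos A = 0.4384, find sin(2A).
sin(2A) = 2 sin A cos A = -0.7881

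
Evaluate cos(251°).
cos(251°) = -0.3256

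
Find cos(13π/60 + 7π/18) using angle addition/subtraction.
cos(13π/60 + 7π/18) = cos 13π/60 cos 7π/18 - sin 13π/60 sin 7π/18 = -0.3256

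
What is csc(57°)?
csc(57°) = 1.192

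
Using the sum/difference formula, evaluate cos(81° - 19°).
cos(81° - 19°) = cos 81° cos 19° + sin 81° sin 19° = 0.4695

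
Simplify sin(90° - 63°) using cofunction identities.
sin(90° - 63°) = cos(63°)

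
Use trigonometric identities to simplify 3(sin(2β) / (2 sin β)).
3(sin(2β) / (2 sin β)) = 3(cos β) (using Double angle)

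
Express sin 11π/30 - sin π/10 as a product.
sin 11π/30 - sin π/10 = 2 cos(7π/30) sin(2π/15)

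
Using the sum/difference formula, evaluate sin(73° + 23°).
sin(73° + 23°) = sin 73° cos 23° + cos 73° sin 23° = 0.9945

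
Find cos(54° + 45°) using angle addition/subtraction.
cos(54° + 45°) = cos 54° cos 45° - sin 54° sin 45° = -0.1564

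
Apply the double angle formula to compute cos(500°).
cos(500°) = cos²250° - sin²250° = -0.766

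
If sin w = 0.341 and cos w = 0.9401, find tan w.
tan w = sin w / cos w = 0.3627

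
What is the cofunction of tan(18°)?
tan(18°) = cot(90° - 18°) = cot(72°)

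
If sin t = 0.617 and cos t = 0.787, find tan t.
tan t = sin t / cos t = 0.784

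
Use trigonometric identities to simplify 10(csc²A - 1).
10(csc²A - 1) = 10(cot²A) (using Pythagorean identity)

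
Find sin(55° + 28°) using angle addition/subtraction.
sin(55° + 28°) = sin 55° cos 28° + cos 55° sin 28° = 0.9925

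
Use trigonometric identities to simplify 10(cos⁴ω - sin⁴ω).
10(cos⁴ω - sin⁴ω) = 10(cos(2ω)) (using Factoring + double angle)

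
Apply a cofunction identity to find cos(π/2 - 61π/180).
cos(π/2 - 61π/180) = sin(61π/180) = 0.8746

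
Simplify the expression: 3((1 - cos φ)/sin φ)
3((1 - cos φ)/sin φ) = 3(tan(φ/2)) (using Half angle)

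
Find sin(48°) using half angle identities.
sin(48°) = √((1 - cos 96°)/2) = 0.7431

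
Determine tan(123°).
tan(123°) = -1.54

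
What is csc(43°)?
csc(43°) = 1.466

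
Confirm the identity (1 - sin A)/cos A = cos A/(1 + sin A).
LHS = (1 - sin A)(1 + sin A) / (cos A(1 + sin A)) = (1 - sin²A) / (cos A(1 + sin A)) = cos²A / (cos A(1 + sin A)) = cos A/(1 + sin A) = RHS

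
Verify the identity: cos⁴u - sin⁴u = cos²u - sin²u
LHS = (cos²u - sin²u)(cos²u + sin²u) = (cos²u - sin²u) · 1 = cos²u - sin²u = RHS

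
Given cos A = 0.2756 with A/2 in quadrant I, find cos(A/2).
cos(A/2) = ±√((1 + cos A)/2); positive since A/2 ∈ QI, so cos(A/2) = 0.7986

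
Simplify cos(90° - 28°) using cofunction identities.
cos(90° - 28°) = sin(28°)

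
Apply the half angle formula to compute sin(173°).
sin(173°) = √((1 - cos 346°)/2) = 0.1219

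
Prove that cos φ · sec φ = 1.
LHS = cos φ · (1/cos φ) = 1 = RHS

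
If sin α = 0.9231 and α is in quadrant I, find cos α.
cos α = 0.3846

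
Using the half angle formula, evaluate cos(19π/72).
cos(19π/72) = √((1 + cos 19π/36)/2) = 0.6756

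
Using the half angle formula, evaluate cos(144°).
cos(144°) = -√((1 + cos 288°)/2) = -0.809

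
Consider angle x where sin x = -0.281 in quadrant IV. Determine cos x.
cos x = √(1 - sin²x) = 0.9597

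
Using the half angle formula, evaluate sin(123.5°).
sin(123.5°) = √((1 - cos 247°)/2) = 0.8339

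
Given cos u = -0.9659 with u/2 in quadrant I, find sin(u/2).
sin(u/2) = ±√((1 - cos u)/2); positive since u/2 ∈ QI, so sin(u/2) = 0.9914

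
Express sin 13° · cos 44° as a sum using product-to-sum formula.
sin 13° cos 44° = (1/2)[sin(13°+44°) + sin(13°-44°)]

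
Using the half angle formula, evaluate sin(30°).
sin(30°) = √((1 - cos 60°)/2) = 1/2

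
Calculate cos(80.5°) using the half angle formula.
cos(80.5°) = √((1 + cos 161°)/2) = 0.165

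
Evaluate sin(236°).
sin(236°) = -0.829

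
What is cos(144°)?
cos(144°) = -0.809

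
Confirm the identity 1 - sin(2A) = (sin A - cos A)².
RHS = sin²A - 2 sin A cos A + cos²A = (sin²A + cos²A) - 2 sin A cos A = 1 - sin(2A) = LHS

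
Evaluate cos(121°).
cos(121°) = -0.515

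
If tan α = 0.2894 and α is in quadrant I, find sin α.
sin α = 0.278 (using tan²α + 1 = sec²α)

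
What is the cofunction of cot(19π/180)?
cot(19π/180) = tan(π/2 - 19π/180) = tan(71π/180)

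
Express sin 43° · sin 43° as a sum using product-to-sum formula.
sin 43° sin 43° = (1/2)[cos(43°-43°) - cos(43°+43°)]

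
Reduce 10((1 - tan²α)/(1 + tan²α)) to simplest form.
10((1 - tan²α)/(1 + tan²α)) = 10(cos(2α)) (using Double angle)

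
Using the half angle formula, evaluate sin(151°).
sin(151°) = √((1 - cos 302°)/2) = 0.4848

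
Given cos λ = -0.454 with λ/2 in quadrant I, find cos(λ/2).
cos(λ/2) = ±√((1 + cos λ)/2); positive since λ/2 ∈ QI, so cos(λ/2) = 0.5225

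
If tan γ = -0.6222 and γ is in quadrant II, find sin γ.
sin γ = 0.5283 (using tan²γ + 1 = sec²γ)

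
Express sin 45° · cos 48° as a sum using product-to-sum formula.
sin 45° cos 48° = (1/2)[sin(45°+48°) + sin(45°-48°)]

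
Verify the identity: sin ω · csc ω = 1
LHS = sin ω · (1/sin ω) = 1 = RHS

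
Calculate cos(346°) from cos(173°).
cos(346°) = cos²173° - sin²173° = 0.9703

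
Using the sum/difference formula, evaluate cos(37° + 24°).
cos(37° + 24°) = cos 37° cos 24° - sin 37° sin 24° = 0.4848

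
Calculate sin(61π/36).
sin(61π/36) = -0.8192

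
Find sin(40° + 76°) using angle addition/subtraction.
sin(40° + 76°) = sin 40° cos 76° + cos 40° sin 76° = 0.8988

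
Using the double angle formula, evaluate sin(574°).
sin(574°) = 2 sin 287° cos 287° = -0.5592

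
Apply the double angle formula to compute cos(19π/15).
cos(19π/15) = cos²19π/30 - sin²19π/30 = -0.6691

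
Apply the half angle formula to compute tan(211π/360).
tan(211π/360) = sin 211π/180 / (1 + cos 211π/180) = -3.606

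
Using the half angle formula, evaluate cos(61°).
cos(61°) = √((1 + cos 122°)/2) = 0.4848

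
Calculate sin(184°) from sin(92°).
sin(184°) = 2 sin 92° cos 92° = -0.06976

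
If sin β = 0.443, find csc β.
csc β = 1/sin β = 2.257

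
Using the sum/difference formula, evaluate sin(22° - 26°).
sin(22° - 26°) = sin 22° cos 26° - cos 22° sin 26° = -0.06976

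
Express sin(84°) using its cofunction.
sin(84°) = cos(90° - 84°) = cos(6°)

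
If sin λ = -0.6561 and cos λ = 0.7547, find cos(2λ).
cos(2λ) = cos²λ - sin²λ = 0.1391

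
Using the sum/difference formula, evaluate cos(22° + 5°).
cos(22° + 5°) = cos 22° cos 5° - sin 22° sin 5° = 0.891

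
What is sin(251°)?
sin(251°) = -0.9455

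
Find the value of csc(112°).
csc(112°) = 1.079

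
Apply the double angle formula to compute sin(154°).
sin(154°) = 2 sin 77° cos 77° = 0.4384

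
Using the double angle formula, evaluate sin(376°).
sin(376°) = 2 sin 188° cos 188° = 0.2756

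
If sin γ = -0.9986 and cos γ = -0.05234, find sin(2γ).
sin(2γ) = 2 sin γ cos γ = 0.1045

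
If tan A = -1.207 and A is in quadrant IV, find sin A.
sin A = -0.77 (using tan²A + 1 = sec²A)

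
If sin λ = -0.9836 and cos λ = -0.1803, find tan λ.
tan λ = sin λ / cos λ = 5.455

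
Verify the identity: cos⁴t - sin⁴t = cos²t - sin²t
LHS = (cos²t - sin²t)(cos²t + sin²t) = (cos²t - sin²t) · 1 = cos²t - sin²t = RHS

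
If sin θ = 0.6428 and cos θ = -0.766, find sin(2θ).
sin(2θ) = 2 sin θ cos θ = -0.9848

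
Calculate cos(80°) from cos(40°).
cos(80°) = 1 - 2sin²40° = 0.1736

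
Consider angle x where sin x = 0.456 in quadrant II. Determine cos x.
cos x = ±√(1 - sin²x) = -0.89 (negative in QII)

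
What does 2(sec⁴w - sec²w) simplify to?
2(sec⁴w - sec²w) = 2(tan⁴w + tan²w) (using Pythagorean)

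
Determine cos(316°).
cos(316°) = 0.7193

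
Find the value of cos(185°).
cos(185°) = -0.9962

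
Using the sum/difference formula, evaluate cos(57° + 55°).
cos(57° + 55°) = cos 57° cos 55° - sin 57° sin 55° = -0.3746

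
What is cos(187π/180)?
cos(187π/180) = -0.9925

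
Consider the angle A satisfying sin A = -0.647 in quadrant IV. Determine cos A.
cos A = √(1 - sin²A) = 0.7625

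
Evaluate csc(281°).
csc(281°) = -1.019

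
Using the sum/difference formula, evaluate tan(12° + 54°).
tan(12° + 54°) = (tan 12° + tan 54°)/(1 - tan 12° tan 54°) = 2.246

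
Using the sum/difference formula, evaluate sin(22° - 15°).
sin(22° - 15°) = sin 22° cos 15° - cos 22° sin 15° = 0.1219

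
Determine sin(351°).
sin(351°) = -0.1564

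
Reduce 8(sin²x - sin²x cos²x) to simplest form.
8(sin²x - sin²x cos²x) = 8(sin⁴x) (using Factoring)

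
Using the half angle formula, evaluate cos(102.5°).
cos(102.5°) = -√((1 + cos 205°)/2) = -0.2164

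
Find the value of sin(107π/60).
sin(107π/60) = -0.6293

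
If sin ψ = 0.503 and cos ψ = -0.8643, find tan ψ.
tan ψ = sin ψ / cos ψ = -0.582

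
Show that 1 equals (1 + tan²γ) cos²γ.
RHS = sec²γ · cos²γ = (1/cos²γ) · cos²γ = 1 = LHS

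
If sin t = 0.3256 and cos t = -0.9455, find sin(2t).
sin(2t) = 2 sin t cos t = -0.6157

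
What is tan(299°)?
tan(299°) = -1.804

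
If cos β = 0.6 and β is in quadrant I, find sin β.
sin β = 0.8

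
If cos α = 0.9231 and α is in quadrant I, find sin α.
sin α = 0.3846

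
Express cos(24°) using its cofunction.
cos(24°) = sin(90° - 24°) = sin(66°)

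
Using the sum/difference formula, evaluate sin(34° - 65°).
sin(34° - 65°) = sin 34° cos 65° - cos 34° sin 65° = -0.515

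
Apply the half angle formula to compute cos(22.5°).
cos(22.5°) = √((1 + cos 45°)/2) = √(2+√2)/2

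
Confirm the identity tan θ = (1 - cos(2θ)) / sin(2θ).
RHS = 2sin²θ / (2 sin θ cos θ) = sin θ/cos θ = tan θ = LHS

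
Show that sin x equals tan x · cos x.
RHS = (sin x/cos x) · cos x = sin x = LHS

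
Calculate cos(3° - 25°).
cos(3° - 25°) = cos 3° cos 25° + sin 3° sin 25° = 0.9272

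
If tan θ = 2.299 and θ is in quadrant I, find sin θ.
sin θ = 0.917 (using tan²θ + 1 = sec²θ)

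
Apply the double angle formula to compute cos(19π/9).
cos(19π/9) = 2cos²19π/18 - 1 = 0.9397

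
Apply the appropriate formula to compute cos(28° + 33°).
cos(28° + 33°) = cos 28° cos 33° - sin 28° sin 33° = 0.4848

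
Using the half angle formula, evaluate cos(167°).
cos(167°) = -√((1 + cos 334°)/2) = -0.9744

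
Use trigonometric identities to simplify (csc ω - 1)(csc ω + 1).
(csc ω - 1)(csc ω + 1) = cot²ω (using Diff. of squares)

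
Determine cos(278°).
cos(278°) = 0.1392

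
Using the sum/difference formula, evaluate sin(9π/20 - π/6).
sin(9π/20 - π/6) = sin 9π/20 cos π/6 - cos 9π/20 sin π/6 = 0.7771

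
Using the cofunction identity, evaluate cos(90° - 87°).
cos(90° - 87°) = sin(87°) = 0.9986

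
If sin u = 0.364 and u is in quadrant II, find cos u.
cos u = -0.9314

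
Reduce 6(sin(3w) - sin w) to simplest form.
6(sin(3w) - sin w) = 6(2 cos(2w) sin w) (using Sum-to-product)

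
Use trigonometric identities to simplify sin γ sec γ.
sin γ sec γ = tan γ (using Reciprocal + quotient)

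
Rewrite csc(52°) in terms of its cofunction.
csc(52°) = sec(90° - 52°) = sec(38°)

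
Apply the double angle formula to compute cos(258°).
cos(258°) = cos²129° - sin²129° = -0.2079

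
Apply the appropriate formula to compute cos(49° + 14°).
cos(49° + 14°) = cos 49° cos 14° - sin 49° sin 14° = 0.454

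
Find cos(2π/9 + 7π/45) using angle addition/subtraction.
cos(2π/9 + 7π/45) = cos 2π/9 cos 7π/45 - sin 2π/9 sin 7π/45 = 0.3746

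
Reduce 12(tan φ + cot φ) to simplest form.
12(tan φ + cot φ) = 12(sec φ csc φ) (using Quotient identities)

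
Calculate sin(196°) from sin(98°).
sin(196°) = 2 sin 98° cos 98° = -0.2756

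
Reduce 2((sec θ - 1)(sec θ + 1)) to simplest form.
2((sec θ - 1)(sec θ + 1)) = 2(tan²θ) (using Diff. of squares)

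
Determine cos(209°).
cos(209°) = -0.8746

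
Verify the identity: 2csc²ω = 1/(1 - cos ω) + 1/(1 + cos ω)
RHS = [(1 + cos ω) + (1 - cos ω)] / [(1 - cos ω)(1 + cos ω)] = 2/(1 - cos²ω) = 2/sin²ω = 2csc²ω = LHS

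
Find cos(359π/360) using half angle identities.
cos(359π/360) = -√((1 + cos 359π/180)/2) = -1.0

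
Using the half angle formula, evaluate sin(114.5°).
sin(114.5°) = √((1 - cos 229°)/2) = 0.91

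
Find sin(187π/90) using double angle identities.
sin(187π/90) = 2 sin 187π/180 cos 187π/180 = 0.2419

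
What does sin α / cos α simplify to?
sin α / cos α = tan α (using Quotient identity)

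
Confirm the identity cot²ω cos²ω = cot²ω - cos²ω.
RHS = cos²ω/sin²ω - cos²ω = cos²ω(1/sin²ω - 1) = cos²ω · (1 - sin²ω)/sin²ω = cos²ω · cos²ω/sin²ω = cos²ω · cot²ω = LHS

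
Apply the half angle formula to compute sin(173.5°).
sin(173.5°) = √((1 - cos 347°)/2) = 0.1132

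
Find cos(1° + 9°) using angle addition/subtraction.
cos(1° + 9°) = cos 1° cos 9° - sin 1° sin 9° = 0.9848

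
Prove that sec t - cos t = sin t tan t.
LHS = 1/cos t - cos t = (1 - cos²t)/cos t = sin²t/cos t = sin t · (sin t/cos t) = sin t tan t = RHS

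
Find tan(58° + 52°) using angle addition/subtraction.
tan(58° + 52°) = (tan 58° + tan 52°)/(1 - tan 58° tan 52°) = -2.747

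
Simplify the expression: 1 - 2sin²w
1 - 2sin²w = cos(2w) (using Double angle)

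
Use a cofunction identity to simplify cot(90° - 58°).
cot(90° - 58°) = tan(58°)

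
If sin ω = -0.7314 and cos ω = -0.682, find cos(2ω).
cos(2ω) = cos²ω - sin²ω = -0.06982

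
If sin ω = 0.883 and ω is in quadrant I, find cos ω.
cos ω = 0.4694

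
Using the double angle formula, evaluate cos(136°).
cos(136°) = cos²68° - sin²68° = -0.7193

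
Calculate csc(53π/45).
csc(53π/45) = -1.887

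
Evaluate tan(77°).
tan(77°) = 4.331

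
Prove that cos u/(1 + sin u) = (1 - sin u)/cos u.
RHS = (1 - sin u)(1 + sin u) / (cos u(1 + sin u)) = (1 - sin²u) / (cos u(1 + sin u)) = cos²u / (cos u(1 + sin u)) = cos u/(1 + sin u) = LHS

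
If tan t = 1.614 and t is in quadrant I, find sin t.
sin t = 0.8501 (using tan²t + 1 = sec²t)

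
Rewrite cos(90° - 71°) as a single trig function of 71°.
cos(90° - 71°) = sin(71°)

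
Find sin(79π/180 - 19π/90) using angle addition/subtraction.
sin(79π/180 - 19π/90) = sin 79π/180 cos 19π/90 - cos 79π/180 sin 19π/90 = 0.6561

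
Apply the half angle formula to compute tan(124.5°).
tan(124.5°) = sin 249° / (1 + cos 249°) = -1.455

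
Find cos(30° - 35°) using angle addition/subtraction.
cos(30° - 35°) = cos 30° cos 35° + sin 30° sin 35° = 0.9962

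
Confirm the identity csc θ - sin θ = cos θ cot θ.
LHS = 1/sin θ - sin θ = (1 - sin²θ)/sin θ = cos²θ/sin θ = cos θ · (cos θ/sin θ) = cos θ cot θ = RHS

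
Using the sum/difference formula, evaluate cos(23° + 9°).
cos(23° + 9°) = cos 23° cos 9° - sin 23° sin 9° = 0.848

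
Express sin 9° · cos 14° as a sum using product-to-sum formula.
sin 9° cos 14° = (1/2)[sin(9°+14°) + sin(9°-14°)]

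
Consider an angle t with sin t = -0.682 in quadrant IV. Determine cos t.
cos t = √(1 - sin²t) = 0.7314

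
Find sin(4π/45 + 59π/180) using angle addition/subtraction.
sin(4π/45 + 59π/180) = sin 4π/45 cos 59π/180 + cos 4π/45 sin 59π/180 = (√6+√2)/4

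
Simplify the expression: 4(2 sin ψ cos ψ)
4(2 sin ψ cos ψ) = 4(sin(2ψ)) (using Double angle)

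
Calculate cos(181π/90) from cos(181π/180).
cos(181π/90) = cos²181π/180 - sin²181π/180 = 0.9994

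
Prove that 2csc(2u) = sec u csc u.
LHS = 2/sin(2u) = 2/(2 sin u cos u) = 1/(sin u cos u) = (1/cos u)(1/sin u) = sec u csc u = RHS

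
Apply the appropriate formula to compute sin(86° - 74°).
sin(86° - 74°) = sin 86° cos 74° - cos 86° sin 74° = 0.2079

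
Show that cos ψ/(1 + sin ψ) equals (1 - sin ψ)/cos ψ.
RHS = (1 - sin ψ)(1 + sin ψ) / (cos ψ(1 + sin ψ)) = (1 - sin²ψ) / (cos ψ(1 + sin ψ)) = cos²ψ / (cos ψ(1 + sin ψ)) = cos ψ/(1 + sin ψ) = LHS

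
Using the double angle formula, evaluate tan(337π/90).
tan(337π/90) = 2 tan 337π/180 / (1 - tan²337π/180) = -1.036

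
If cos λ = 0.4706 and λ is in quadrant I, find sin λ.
sin λ = 0.8823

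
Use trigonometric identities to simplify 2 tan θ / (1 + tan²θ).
2 tan θ / (1 + tan²θ) = sin(2θ) (using Double angle)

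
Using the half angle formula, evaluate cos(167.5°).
cos(167.5°) = -√((1 + cos 335°)/2) = -0.9763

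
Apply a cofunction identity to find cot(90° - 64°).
cot(90° - 64°) = tan(64°) = 2.05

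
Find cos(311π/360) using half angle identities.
cos(311π/360) = -√((1 + cos 311π/180)/2) = -0.91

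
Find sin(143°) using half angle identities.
sin(143°) = √((1 - cos 286°)/2) = 0.6018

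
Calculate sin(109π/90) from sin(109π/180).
sin(109π/90) = 2 sin 109π/180 cos 109π/180 = -0.6157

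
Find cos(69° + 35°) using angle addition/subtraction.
cos(69° + 35°) = cos 69° cos 35° - sin 69° sin 35° = -0.2419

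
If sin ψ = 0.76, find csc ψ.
csc ψ = 1/sin ψ = 1.316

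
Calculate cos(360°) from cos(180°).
cos(360°) = 1 - 2sin²180° = 1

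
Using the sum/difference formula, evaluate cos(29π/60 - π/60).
cos(29π/60 - π/60) = cos 29π/60 cos π/60 + sin 29π/60 sin π/60 = 0.1045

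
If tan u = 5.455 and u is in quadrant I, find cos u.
cos u = 0.1803 (using tan²u + 1 = sec²u)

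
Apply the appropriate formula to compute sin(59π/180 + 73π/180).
sin(59π/180 + 73π/180) = sin 59π/180 cos 73π/180 + cos 59π/180 sin 73π/180 = 0.7431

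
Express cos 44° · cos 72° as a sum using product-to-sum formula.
cos 44° cos 72° = (1/2)[cos(44°-72°) + cos(44°+72°)]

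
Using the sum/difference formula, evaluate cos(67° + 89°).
cos(67° + 89°) = cos 67° cos 89° - sin 67° sin 89° = -0.9135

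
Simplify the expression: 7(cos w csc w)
7(cos w csc w) = 7(cot w) (using Reciprocal + quotient)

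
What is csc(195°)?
csc(195°) = -3.864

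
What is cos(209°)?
cos(209°) = -0.8746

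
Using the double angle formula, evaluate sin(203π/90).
sin(203π/90) = 2 sin 203π/180 cos 203π/180 = 0.7193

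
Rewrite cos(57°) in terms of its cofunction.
cos(57°) = sin(90° - 57°) = sin(33°)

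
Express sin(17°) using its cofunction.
sin(17°) = cos(90° - 17°) = cos(73°)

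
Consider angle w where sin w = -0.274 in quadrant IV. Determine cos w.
cos w = √(1 - sin²w) = 0.9617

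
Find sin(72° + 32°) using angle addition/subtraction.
sin(72° + 32°) = sin 72° cos 32° + cos 72° sin 32° = 0.9703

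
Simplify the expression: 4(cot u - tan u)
4(cot u - tan u) = 4(2 cot(2u)) (using Double angle)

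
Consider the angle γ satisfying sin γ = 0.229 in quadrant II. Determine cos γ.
cos γ = ±√(1 - sin²γ) = -0.9734 (negative in QII)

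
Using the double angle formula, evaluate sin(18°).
sin(18°) = 2 sin 9° cos 9° = 0.309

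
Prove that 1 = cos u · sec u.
RHS = cos u · (1/cos u) = 1 = LHS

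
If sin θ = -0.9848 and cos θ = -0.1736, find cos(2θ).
cos(2θ) = cos²θ - sin²θ = -0.9397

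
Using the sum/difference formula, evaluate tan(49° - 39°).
tan(49° - 39°) = (tan 49° - tan 39°)/(1 + tan 49° tan 39°) = 0.1763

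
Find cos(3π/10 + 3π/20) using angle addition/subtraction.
cos(3π/10 + 3π/20) = cos 3π/10 cos 3π/20 - sin 3π/10 sin 3π/20 = 0.1564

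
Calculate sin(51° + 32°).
sin(51° + 32°) = sin 51° cos 32° + cos 51° sin 32° = 0.9925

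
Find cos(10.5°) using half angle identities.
cos(10.5°) = √((1 + cos 21°)/2) = 0.9833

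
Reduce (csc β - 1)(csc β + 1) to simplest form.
(csc β - 1)(csc β + 1) = cot²β (using Diff. of squares)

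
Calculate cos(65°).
cos(65°) = 0.4226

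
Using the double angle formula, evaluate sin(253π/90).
sin(253π/90) = 2 sin 253π/180 cos 253π/180 = 0.5592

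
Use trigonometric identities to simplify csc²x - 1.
csc²x - 1 = cot²x (using Pythagorean identity)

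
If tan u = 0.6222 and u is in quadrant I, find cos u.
cos u = 0.8491 (using tan²u + 1 = sec²u)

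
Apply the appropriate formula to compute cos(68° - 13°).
cos(68° - 13°) = cos 68° cos 13° + sin 68° sin 13° = 0.5736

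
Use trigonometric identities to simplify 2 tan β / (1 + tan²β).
2 tan β / (1 + tan²β) = sin(2β) (using Double angle)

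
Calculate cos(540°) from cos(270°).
cos(540°) = cos²270° - sin²270° = -1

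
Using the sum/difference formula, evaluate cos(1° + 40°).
cos(1° + 40°) = cos 1° cos 40° - sin 1° sin 40° = 0.7547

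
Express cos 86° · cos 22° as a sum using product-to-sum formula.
cos 86° cos 22° = (1/2)[cos(86°-22°) + cos(86°+22°)]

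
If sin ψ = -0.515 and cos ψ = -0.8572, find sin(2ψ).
sin(2ψ) = 2 sin ψ cos ψ = 0.8829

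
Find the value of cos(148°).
cos(148°) = -0.848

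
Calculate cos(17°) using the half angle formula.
cos(17°) = √((1 + cos 34°)/2) = 0.9563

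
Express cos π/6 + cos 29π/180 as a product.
cos π/6 + cos 29π/180 = 2 cos(59π/360) cos(π/360)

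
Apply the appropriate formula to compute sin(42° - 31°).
sin(42° - 31°) = sin 42° cos 31° - cos 42° sin 31° = 0.1908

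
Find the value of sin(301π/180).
sin(301π/180) = -0.8572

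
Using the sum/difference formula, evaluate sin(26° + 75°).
sin(26° + 75°) = sin 26° cos 75° + cos 26° sin 75° = 0.9816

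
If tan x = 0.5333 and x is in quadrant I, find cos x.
cos x = 0.8824 (using tan²x + 1 = sec²x)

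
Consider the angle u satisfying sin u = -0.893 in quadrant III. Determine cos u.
cos u = ±√(1 - sin²u) = -0.4501 (negative in QIII)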